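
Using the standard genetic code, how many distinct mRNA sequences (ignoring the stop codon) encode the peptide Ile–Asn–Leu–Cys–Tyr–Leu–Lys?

1728

Ile: 3 codons.
Asn: 2 codons.
Leu: 6 codons.
Cys: 2 codons.
Tyr: 2 codons.
Leu: 6 codons.
Lys: 2 codons.
3 × 2 × 6 × 2 × 2 × 6 × 2 = 1728.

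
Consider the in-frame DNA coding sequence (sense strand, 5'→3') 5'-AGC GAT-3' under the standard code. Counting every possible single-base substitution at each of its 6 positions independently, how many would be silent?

2

Codon 1 (AGC, Ser): 1 synonymous substitution.
Codon 2 (GAT, Asp): 1 synonymous substitution.
Total: 1 + 1 = 2.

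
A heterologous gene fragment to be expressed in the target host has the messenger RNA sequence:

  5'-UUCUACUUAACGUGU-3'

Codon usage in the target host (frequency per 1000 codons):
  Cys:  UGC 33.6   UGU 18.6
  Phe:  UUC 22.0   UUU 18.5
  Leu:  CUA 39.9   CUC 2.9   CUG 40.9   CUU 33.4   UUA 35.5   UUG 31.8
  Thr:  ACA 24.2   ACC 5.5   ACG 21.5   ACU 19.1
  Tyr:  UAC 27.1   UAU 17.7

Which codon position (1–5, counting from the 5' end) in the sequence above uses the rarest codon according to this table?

Codon 1 UUC (Phe): 22.0 per 1000.
Codon 2 UAC (Tyr): 27.1 per 1000.
Codon 3 UUA (Leu): 35.5 per 1000.
Codon 4 ACG (Thr): 21.5 per 1000.
Codon 5 UGU (Cys): 18.6 per 1000.
Lowest frequency is 18.6 at codon 5.

5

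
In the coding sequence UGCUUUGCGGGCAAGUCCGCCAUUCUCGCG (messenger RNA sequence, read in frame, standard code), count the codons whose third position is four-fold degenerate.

6

Codon 1 UGC (Cys): third position 2-fold.
Codon 2 UUU (Phe): third position 2-fold.
Codon 3 GCG (Ala): third position 4-fold.
Codon 4 GGC (Gly): third position 4-fold.
Codon 5 AAG (Lys): third position 2-fold.
Codon 6 UCC (Ser): third position 4-fold.
Codon 7 GCC (Ala): third position 4-fold.
Codon 8 AUU (Ile): third position 3-fold.
Codon 9 CUC (Leu): third position 4-fold.
Codon 10 GCG (Ala): third position 4-fold.
Four-fold degenerate third positions: 6.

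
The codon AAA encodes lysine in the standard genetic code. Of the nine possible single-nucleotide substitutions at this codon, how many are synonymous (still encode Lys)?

1

Position 1: none → 0 synonymous.
Position 2: none → 0 synonymous.
Position 3: AAG → 1 synonymous.
Total: 0 + 0 + 1 = 1.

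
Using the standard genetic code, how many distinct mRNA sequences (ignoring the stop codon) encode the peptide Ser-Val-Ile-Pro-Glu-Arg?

3456

Ser: 6 codons.
Val: 4 codons.
Ile: 3 codons.
Pro: 4 codons.
Glu: 2 codons.
Arg: 6 codons.
6 × 4 × 3 × 4 × 2 × 6 = 3456.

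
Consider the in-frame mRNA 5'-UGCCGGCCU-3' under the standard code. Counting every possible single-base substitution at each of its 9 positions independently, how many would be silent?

Codon 1 (UGC, Cys): 1 synonymous substitution.
Codon 2 (CGG, Arg): 4 synonymous substitutions.
Codon 3 (CCU, Pro): 3 synonymous substitutions.
Total: 1 + 4 + 3 = 8.

8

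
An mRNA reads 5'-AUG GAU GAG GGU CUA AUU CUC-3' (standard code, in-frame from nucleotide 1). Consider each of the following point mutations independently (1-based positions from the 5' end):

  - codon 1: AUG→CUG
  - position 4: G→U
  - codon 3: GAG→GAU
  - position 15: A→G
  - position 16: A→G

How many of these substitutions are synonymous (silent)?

1

Codon 1: AUG (Met) → CUG (Leu) — missense.
Codon 2: GAU (Asp) → UAU (Tyr) — missense.
Codon 3: GAG (Glu) → GAU (Asp) — missense.
Codon 5: CUA (Leu) → CUG (Leu) — synonymous.
Codon 6: AUU (Ile) → GUU (Val) — missense.
Synonymous: 1 of 5.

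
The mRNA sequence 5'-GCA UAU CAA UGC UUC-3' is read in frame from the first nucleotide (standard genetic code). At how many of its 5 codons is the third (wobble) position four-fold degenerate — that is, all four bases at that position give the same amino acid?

Codon 1 GCA (Ala): third position 4-fold.
Codon 2 UAU (Tyr): third position 2-fold.
Codon 3 CAA (Gln): third position 2-fold.
Codon 4 UGC (Cys): third position 2-fold.
Codon 5 UUC (Phe): third position 2-fold.
Four-fold degenerate third positions: 1.

1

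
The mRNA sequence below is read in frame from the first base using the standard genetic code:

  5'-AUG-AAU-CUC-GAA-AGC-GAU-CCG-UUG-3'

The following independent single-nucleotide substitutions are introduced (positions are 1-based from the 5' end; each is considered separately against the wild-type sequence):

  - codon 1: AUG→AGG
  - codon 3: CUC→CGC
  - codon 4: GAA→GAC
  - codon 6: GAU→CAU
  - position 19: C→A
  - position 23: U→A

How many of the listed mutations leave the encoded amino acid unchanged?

0

Codon 1: AUG (Met) → AGG (Arg) — missense.
Codon 3: CUC (Leu) → CGC (Arg) — missense.
Codon 4: GAA (Glu) → GAC (Asp) — missense.
Codon 6: GAU (Asp) → CAU (His) — missense.
Codon 7: CCG (Pro) → ACG (Thr) — missense.
Codon 8: UUG (Leu) → UAG (Stop) — nonsense.
Synonymous: 0 of 6.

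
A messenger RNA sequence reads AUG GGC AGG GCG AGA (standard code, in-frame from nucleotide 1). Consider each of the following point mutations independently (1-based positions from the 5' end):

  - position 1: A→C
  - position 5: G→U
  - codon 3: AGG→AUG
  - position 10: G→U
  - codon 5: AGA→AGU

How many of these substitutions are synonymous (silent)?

Codon 1: AUG (Met) → CUG (Leu) — missense.
Codon 2: GGC (Gly) → GUC (Val) — missense.
Codon 3: AGG (Arg) → AUG (Met) — missense.
Codon 4: GCG (Ala) → UCG (Ser) — missense.
Codon 5: AGA (Arg) → AGU (Ser) — missense.
Synonymous: 0 of 5.

0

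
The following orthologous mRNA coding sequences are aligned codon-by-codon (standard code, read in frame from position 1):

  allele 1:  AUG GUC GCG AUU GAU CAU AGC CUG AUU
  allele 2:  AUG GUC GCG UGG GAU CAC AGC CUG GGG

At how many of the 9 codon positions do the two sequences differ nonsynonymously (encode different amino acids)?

Codon 1: AUG Met / AUG Met — identical.
Codon 2: GUC Val / GUC Val — identical.
Codon 3: GCG Ala / GCG Ala — identical.
Codon 4: AUU Ile / UGG Trp — nonsynonymous.
Codon 5: GAU Asp / GAU Asp — identical.
Codon 6: CAU His / CAC His — synonymous.
Codon 7: AGC Ser / AGC Ser — identical.
Codon 8: CUG Leu / CUG Leu — identical.
Codon 9: AUU Ile / GGG Gly — nonsynonymous.
Nonsynonymous differences: 2.

2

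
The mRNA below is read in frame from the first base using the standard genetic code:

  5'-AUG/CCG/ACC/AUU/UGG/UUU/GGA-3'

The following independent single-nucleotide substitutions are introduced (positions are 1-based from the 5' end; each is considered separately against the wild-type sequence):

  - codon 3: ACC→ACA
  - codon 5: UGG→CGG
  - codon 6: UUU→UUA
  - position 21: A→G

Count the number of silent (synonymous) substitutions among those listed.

2

Codon 3: ACC (Thr) → ACA (Thr) — synonymous.
Codon 5: UGG (Trp) → CGG (Arg) — missense.
Codon 6: UUU (Phe) → UUA (Leu) — missense.
Codon 7: GGA (Gly) → GGG (Gly) — synonymous.
Synonymous: 2 of 4.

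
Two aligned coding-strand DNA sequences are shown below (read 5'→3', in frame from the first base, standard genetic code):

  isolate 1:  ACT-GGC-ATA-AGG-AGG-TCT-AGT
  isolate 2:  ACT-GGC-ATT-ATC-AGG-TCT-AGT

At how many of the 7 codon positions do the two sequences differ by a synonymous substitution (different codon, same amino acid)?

1

Codon 1: ACT Thr / ACT Thr — identical.
Codon 2: GGC Gly / GGC Gly — identical.
Codon 3: ATA Ile / ATT Ile — synonymous.
Codon 4: AGG Arg / ATC Ile — nonsynonymous.
Codon 5: AGG Arg / AGG Arg — identical.
Codon 6: TCT Ser / TCT Ser — identical.
Codon 7: AGT Ser / AGT Ser — identical.
Synonymous differences: 1.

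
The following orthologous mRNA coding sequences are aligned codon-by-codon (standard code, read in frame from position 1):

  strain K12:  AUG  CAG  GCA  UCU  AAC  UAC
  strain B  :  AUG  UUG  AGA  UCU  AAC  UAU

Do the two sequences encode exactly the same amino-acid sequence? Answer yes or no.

Codon 1: AUG Met / AUG Met — identical.
Codon 2: CAG Gln / UUG Leu — nonsynonymous.
Codon 3: GCA Ala / AGA Arg — nonsynonymous.
Codon 4: UCU Ser / UCU Ser — identical.
Codon 5: AAC Asn / AAC Asn — identical.
Codon 6: UAC Tyr / UAU Tyr — synonymous.
Nonsynonymous differences: 2 → different protein.

no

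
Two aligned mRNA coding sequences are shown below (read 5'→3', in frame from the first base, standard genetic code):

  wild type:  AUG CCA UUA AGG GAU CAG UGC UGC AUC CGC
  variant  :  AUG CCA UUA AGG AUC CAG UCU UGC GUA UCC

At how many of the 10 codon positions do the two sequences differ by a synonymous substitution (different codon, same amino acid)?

0

Codon 1: AUG Met / AUG Met — identical.
Codon 2: CCA Pro / CCA Pro — identical.
Codon 3: UUA Leu / UUA Leu — identical.
Codon 4: AGG Arg / AGG Arg — identical.
Codon 5: GAU Asp / AUC Ile — nonsynonymous.
Codon 6: CAG Gln / CAG Gln — identical.
Codon 7: UGC Cys / UCU Ser — nonsynonymous.
Codon 8: UGC Cys / UGC Cys — identical.
Codon 9: AUC Ile / GUA Val — nonsynonymous.
Codon 10: CGC Arg / UCC Ser — nonsynonymous.
Synonymous differences: 0.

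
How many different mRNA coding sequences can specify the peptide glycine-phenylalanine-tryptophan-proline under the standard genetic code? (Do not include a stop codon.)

Gly: 4 codons.
Phe: 2 codons.
Trp: 1 codon.
Pro: 4 codons.
4 × 2 × 1 × 4 = 32.

32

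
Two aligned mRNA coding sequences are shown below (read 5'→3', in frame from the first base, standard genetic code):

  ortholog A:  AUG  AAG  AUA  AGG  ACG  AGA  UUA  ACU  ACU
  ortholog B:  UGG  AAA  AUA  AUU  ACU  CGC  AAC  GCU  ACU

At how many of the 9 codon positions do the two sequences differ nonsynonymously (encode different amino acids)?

4

Codon 1: AUG Met / UGG Trp — nonsynonymous.
Codon 2: AAG Lys / AAA Lys — synonymous.
Codon 3: AUA Ile / AUA Ile — identical.
Codon 4: AGG Arg / AUU Ile — nonsynonymous.
Codon 5: ACG Thr / ACU Thr — synonymous.
Codon 6: AGA Arg / CGC Arg — synonymous.
Codon 7: UUA Leu / AAC Asn — nonsynonymous.
Codon 8: ACU Thr / GCU Ala — nonsynonymous.
Codon 9: ACU Thr / ACU Thr — identical.
Nonsynonymous differences: 4.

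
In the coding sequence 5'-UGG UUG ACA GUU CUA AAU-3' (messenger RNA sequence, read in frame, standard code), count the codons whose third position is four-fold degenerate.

Codon 1 UGG (Trp): third position 1-fold.
Codon 2 UUG (Leu): third position 2-fold.
Codon 3 ACA (Thr): third position 4-fold.
Codon 4 GUU (Val): third position 4-fold.
Codon 5 CUA (Leu): third position 4-fold.
Codon 6 AAU (Asn): third position 2-fold.
Four-fold degenerate third positions: 3.

3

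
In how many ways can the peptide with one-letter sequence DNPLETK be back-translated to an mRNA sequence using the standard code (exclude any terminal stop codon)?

1536

Asp: 2 codons.
Asn: 2 codons.
Pro: 4 codons.
Leu: 6 codons.
Glu: 2 codons.
Thr: 4 codons.
Lys: 2 codons.
2 × 2 × 4 × 6 × 2 × 4 × 2 = 1536.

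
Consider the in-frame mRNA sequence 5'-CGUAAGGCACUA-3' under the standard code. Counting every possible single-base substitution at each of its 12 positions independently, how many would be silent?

Codon 1 (CGU, Arg): 3 synonymous substitutions.
Codon 2 (AAG, Lys): 1 synonymous substitution.
Codon 3 (GCA, Ala): 3 synonymous substitutions.
Codon 4 (CUA, Leu): 4 synonymous substitutions.
Total: 3 + 1 + 3 + 4 = 11.

11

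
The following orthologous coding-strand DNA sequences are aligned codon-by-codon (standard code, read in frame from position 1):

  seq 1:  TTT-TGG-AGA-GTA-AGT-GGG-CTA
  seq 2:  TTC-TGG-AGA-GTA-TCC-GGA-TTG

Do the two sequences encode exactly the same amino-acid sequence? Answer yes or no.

Codon 1: TTT Phe / TTC Phe — synonymous.
Codon 2: TGG Trp / TGG Trp — identical.
Codon 3: AGA Arg / AGA Arg — identical.
Codon 4: GTA Val / GTA Val — identical.
Codon 5: AGT Ser / TCC Ser — synonymous.
Codon 6: GGG Gly / GGA Gly — synonymous.
Codon 7: CTA Leu / TTG Leu — synonymous.
Nonsynonymous differences: 0 → same protein.

yes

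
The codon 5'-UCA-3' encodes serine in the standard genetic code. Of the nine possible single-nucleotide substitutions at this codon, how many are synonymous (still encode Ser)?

Position 1: none → 0 synonymous.
Position 2: none → 0 synonymous.
Position 3: UCU, UCC, UCG → 3 synonymous.
Total: 0 + 0 + 3 = 3.

3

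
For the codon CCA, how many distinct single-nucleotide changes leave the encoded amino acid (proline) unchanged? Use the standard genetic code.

3

Position 1: none → 0 synonymous.
Position 2: none → 0 synonymous.
Position 3: CCU, CCC, CCG → 3 synonymous.
Total: 0 + 0 + 3 = 3.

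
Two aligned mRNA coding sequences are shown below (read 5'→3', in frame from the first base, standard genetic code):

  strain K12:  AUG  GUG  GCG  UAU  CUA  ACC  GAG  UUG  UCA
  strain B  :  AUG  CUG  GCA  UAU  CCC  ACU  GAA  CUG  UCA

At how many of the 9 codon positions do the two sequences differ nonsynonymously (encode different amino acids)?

Codon 1: AUG Met / AUG Met — identical.
Codon 2: GUG Val / CUG Leu — nonsynonymous.
Codon 3: GCG Ala / GCA Ala — synonymous.
Codon 4: UAU Tyr / UAU Tyr — identical.
Codon 5: CUA Leu / CCC Pro — nonsynonymous.
Codon 6: ACC Thr / ACU Thr — synonymous.
Codon 7: GAG Glu / GAA Glu — synonymous.
Codon 8: UUG Leu / CUG Leu — synonymous.
Codon 9: UCA Ser / UCA Ser — identical.
Nonsynonymous differences: 2.

2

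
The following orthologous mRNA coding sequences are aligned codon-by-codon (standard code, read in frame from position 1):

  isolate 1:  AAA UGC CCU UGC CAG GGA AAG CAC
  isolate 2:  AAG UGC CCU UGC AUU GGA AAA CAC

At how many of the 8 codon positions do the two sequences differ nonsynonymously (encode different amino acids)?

1

Codon 1: AAA Lys / AAG Lys — synonymous.
Codon 2: UGC Cys / UGC Cys — identical.
Codon 3: CCU Pro / CCU Pro — identical.
Codon 4: UGC Cys / UGC Cys — identical.
Codon 5: CAG Gln / AUU Ile — nonsynonymous.
Codon 6: GGA Gly / GGA Gly — identical.
Codon 7: AAG Lys / AAA Lys — synonymous.
Codon 8: CAC His / CAC His — identical.
Nonsynonymous differences: 1.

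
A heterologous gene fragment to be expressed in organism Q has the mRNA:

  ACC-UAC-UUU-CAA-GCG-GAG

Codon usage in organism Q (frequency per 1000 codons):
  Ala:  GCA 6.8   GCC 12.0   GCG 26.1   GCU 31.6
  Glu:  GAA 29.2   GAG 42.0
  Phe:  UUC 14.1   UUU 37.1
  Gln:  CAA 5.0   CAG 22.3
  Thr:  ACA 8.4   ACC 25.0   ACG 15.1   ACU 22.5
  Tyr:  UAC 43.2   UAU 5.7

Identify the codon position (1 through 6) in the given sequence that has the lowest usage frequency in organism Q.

4

Codon 1 ACC (Thr): 25.0 per 1000.
Codon 2 UAC (Tyr): 43.2 per 1000.
Codon 3 UUU (Phe): 37.1 per 1000.
Codon 4 CAA (Gln): 5.0 per 1000.
Codon 5 GCG (Ala): 26.1 per 1000.
Codon 6 GAG (Glu): 42.0 per 1000.
Lowest frequency is 5.0 at codon 4.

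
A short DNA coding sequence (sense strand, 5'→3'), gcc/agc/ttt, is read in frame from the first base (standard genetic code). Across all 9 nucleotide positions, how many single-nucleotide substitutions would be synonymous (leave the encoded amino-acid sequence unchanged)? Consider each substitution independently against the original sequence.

5

Codon 1 (GCC, Ala): 3 synonymous substitutions.
Codon 2 (AGC, Ser): 1 synonymous substitution.
Codon 3 (TTT, Phe): 1 synonymous substitution.
Total: 3 + 1 + 1 = 5.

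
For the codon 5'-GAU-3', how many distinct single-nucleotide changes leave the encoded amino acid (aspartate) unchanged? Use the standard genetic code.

1

Position 1: none → 0 synonymous.
Position 2: none → 0 synonymous.
Position 3: GAC → 1 synonymous.
Total: 0 + 0 + 1 = 1.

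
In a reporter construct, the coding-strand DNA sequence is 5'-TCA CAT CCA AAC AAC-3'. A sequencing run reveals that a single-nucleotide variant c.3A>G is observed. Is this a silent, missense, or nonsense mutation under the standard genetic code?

silent

Position 3 falls in codon 1: TCA → Ser.
After the substitution the codon is TCG → Ser.
Both encode Ser, so the change is synonymous.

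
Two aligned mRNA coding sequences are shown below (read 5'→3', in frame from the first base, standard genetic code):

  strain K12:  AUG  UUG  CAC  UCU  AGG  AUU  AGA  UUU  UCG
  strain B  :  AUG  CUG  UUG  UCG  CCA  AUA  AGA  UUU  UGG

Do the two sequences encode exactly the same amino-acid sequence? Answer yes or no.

Codon 1: AUG Met / AUG Met — identical.
Codon 2: UUG Leu / CUG Leu — synonymous.
Codon 3: CAC His / UUG Leu — nonsynonymous.
Codon 4: UCU Ser / UCG Ser — synonymous.
Codon 5: AGG Arg / CCA Pro — nonsynonymous.
Codon 6: AUU Ile / AUA Ile — synonymous.
Codon 7: AGA Arg / AGA Arg — identical.
Codon 8: UUU Phe / UUU Phe — identical.
Codon 9: UCG Ser / UGG Trp — nonsynonymous.
Nonsynonymous differences: 3 → different protein.

no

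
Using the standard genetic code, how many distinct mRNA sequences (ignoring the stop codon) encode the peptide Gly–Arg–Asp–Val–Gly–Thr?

Gly: 4 codons.
Arg: 6 codons.
Asp: 2 codons.
Val: 4 codons.
Gly: 4 codons.
Thr: 4 codons.
4 × 6 × 2 × 4 × 4 × 4 = 3072.

3072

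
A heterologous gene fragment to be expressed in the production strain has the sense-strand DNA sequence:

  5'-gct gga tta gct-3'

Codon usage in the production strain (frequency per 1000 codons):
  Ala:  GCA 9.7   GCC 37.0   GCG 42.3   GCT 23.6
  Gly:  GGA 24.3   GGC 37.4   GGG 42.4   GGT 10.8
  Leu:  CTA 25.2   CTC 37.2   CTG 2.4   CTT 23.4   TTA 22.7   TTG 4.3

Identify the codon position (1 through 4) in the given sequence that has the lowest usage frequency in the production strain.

Codon 1 GCT (Ala): 23.6 per 1000.
Codon 2 GGA (Gly): 24.3 per 1000.
Codon 3 TTA (Leu): 22.7 per 1000.
Codon 4 GCT (Ala): 23.6 per 1000.
Lowest frequency is 22.7 at codon 3.

3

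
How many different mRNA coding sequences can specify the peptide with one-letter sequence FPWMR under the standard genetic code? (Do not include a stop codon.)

Phe: 2 codons.
Pro: 4 codons.
Trp: 1 codon.
Met: 1 codon.
Arg: 6 codons.
2 × 4 × 1 × 1 × 6 = 48.

48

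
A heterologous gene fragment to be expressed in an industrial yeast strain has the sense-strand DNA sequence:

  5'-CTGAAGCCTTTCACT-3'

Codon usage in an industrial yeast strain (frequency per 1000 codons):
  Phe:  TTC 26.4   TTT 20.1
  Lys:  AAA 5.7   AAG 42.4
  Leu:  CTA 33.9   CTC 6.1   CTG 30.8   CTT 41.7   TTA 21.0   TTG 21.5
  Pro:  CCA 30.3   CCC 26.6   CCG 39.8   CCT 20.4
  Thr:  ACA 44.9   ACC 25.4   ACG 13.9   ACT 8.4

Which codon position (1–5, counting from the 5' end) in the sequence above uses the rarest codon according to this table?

5

Codon 1 CTG (Leu): 30.8 per 1000.
Codon 2 AAG (Lys): 42.4 per 1000.
Codon 3 CCT (Pro): 20.4 per 1000.
Codon 4 TTC (Phe): 26.4 per 1000.
Codon 5 ACT (Thr): 8.4 per 1000.
Lowest frequency is 8.4 at codon 5.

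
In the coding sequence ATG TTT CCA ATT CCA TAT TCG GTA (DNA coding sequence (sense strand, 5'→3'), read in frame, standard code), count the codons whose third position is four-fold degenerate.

Codon 1 ATG (Met): third position 1-fold.
Codon 2 TTT (Phe): third position 2-fold.
Codon 3 CCA (Pro): third position 4-fold.
Codon 4 ATT (Ile): third position 3-fold.
Codon 5 CCA (Pro): third position 4-fold.
Codon 6 TAT (Tyr): third position 2-fold.
Codon 7 TCG (Ser): third position 4-fold.
Codon 8 GTA (Val): third position 4-fold.
Four-fold degenerate third positions: 4.

4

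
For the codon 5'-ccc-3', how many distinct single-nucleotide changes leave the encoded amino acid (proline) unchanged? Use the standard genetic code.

3

Position 1: none → 0 synonymous.
Position 2: none → 0 synonymous.
Position 3: CCT, CCA, CCG → 3 synonymous.
Total: 0 + 0 + 3 = 3.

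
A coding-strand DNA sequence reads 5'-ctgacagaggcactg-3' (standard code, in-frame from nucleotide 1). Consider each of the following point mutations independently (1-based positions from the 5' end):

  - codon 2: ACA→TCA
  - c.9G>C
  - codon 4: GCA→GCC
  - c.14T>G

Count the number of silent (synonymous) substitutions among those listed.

1

Codon 2: ACA (Thr) → TCA (Ser) — missense.
Codon 3: GAG (Glu) → GAC (Asp) — missense.
Codon 4: GCA (Ala) → GCC (Ala) — synonymous.
Codon 5: CTG (Leu) → CGG (Arg) — missense.
Synonymous: 1 of 4.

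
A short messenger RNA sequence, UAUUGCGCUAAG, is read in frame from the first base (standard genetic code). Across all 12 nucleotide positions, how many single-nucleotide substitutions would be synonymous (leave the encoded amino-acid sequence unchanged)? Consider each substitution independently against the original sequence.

Codon 1 (UAU, Tyr): 1 synonymous substitution.
Codon 2 (UGC, Cys): 1 synonymous substitution.
Codon 3 (GCU, Ala): 3 synonymous substitutions.
Codon 4 (AAG, Lys): 1 synonymous substitution.
Total: 1 + 1 + 3 + 1 = 6.

6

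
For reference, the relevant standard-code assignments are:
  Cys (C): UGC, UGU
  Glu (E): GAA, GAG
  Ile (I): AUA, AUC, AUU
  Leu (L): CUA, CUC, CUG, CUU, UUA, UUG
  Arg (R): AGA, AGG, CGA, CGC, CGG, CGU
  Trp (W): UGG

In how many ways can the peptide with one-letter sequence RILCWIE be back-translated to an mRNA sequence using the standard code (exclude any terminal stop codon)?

Arg: 6 codons.
Ile: 3 codons.
Leu: 6 codons.
Cys: 2 codons.
Trp: 1 codon.
Ile: 3 codons.
Glu: 2 codons.
6 × 3 × 6 × 2 × 1 × 3 × 2 = 1296.

1296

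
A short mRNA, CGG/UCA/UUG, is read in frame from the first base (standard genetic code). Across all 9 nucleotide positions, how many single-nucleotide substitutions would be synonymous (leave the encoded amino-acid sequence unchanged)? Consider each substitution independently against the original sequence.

9

Codon 1 (CGG, Arg): 4 synonymous substitutions.
Codon 2 (UCA, Ser): 3 synonymous substitutions.
Codon 3 (UUG, Leu): 2 synonymous substitutions.
Total: 4 + 3 + 2 = 9.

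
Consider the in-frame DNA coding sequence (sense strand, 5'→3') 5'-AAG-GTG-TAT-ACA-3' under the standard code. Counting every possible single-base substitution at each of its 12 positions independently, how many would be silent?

Codon 1 (AAG, Lys): 1 synonymous substitution.
Codon 2 (GTG, Val): 3 synonymous substitutions.
Codon 3 (TAT, Tyr): 1 synonymous substitution.
Codon 4 (ACA, Thr): 3 synonymous substitutions.
Total: 1 + 3 + 1 + 3 = 8.

8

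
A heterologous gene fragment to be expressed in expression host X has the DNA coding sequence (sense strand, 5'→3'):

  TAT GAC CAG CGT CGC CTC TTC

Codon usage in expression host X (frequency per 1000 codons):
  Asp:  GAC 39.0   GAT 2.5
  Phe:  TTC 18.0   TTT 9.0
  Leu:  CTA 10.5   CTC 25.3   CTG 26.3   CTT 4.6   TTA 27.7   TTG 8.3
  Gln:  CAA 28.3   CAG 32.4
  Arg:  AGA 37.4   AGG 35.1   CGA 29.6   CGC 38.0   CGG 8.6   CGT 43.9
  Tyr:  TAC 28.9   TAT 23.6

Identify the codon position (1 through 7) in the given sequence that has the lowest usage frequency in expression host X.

7

Codon 1 TAT (Tyr): 23.6 per 1000.
Codon 2 GAC (Asp): 39.0 per 1000.
Codon 3 CAG (Gln): 32.4 per 1000.
Codon 4 CGT (Arg): 43.9 per 1000.
Codon 5 CGC (Arg): 38.0 per 1000.
Codon 6 CTC (Leu): 25.3 per 1000.
Codon 7 TTC (Phe): 18.0 per 1000.
Lowest frequency is 18.0 at codon 7.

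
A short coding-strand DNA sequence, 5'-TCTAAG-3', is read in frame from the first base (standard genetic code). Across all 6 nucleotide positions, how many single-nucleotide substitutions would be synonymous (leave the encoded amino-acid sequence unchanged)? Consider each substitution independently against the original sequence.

Codon 1 (TCT, Ser): 3 synonymous substitutions.
Codon 2 (AAG, Lys): 1 synonymous substitution.
Total: 3 + 1 = 4.

4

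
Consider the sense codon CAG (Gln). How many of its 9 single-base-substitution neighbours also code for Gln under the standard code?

1

Position 1: none → 0 synonymous.
Position 2: none → 0 synonymous.
Position 3: CAA → 1 synonymous.
Total: 0 + 0 + 1 = 1.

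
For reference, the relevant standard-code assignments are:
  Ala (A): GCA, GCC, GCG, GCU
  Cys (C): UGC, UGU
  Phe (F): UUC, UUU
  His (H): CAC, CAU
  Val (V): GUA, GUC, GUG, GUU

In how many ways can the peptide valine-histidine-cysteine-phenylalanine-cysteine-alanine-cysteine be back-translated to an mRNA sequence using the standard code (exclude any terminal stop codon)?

512

Val: 4 codons.
His: 2 codons.
Cys: 2 codons.
Phe: 2 codons.
Cys: 2 codons.
Ala: 4 codons.
Cys: 2 codons.
4 × 2 × 2 × 2 × 2 × 4 × 2 = 512.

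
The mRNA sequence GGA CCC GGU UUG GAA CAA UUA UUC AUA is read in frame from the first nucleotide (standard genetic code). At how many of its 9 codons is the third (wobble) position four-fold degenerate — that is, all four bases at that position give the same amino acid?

3

Codon 1 GGA (Gly): third position 4-fold.
Codon 2 CCC (Pro): third position 4-fold.
Codon 3 GGU (Gly): third position 4-fold.
Codon 4 UUG (Leu): third position 2-fold.
Codon 5 GAA (Glu): third position 2-fold.
Codon 6 CAA (Gln): third position 2-fold.
Codon 7 UUA (Leu): third position 2-fold.
Codon 8 UUC (Phe): third position 2-fold.
Codon 9 AUA (Ile): third position 3-fold.
Four-fold degenerate third positions: 3.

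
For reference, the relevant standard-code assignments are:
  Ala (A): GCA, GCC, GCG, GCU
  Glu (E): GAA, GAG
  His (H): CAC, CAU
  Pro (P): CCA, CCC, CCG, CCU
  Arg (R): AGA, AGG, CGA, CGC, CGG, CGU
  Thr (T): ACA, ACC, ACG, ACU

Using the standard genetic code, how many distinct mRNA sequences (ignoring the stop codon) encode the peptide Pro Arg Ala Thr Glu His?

Pro: 4 codons.
Arg: 6 codons.
Ala: 4 codons.
Thr: 4 codons.
Glu: 2 codons.
His: 2 codons.
4 × 6 × 4 × 4 × 2 × 2 = 1536.

1536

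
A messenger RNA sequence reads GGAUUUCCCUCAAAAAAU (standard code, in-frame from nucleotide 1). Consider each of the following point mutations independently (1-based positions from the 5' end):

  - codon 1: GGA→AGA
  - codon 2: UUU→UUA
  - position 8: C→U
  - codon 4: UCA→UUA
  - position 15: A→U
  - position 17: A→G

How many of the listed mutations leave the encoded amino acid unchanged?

0

Codon 1: GGA (Gly) → AGA (Arg) — missense.
Codon 2: UUU (Phe) → UUA (Leu) — missense.
Codon 3: CCC (Pro) → CUC (Leu) — missense.
Codon 4: UCA (Ser) → UUA (Leu) — missense.
Codon 5: AAA (Lys) → AAU (Asn) — missense.
Codon 6: AAU (Asn) → AGU (Ser) — missense.
Synonymous: 0 of 6.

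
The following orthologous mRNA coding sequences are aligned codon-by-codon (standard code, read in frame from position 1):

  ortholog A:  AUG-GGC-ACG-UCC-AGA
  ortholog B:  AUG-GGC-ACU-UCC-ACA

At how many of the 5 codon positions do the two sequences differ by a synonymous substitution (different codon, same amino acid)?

1

Codon 1: AUG Met / AUG Met — identical.
Codon 2: GGC Gly / GGC Gly — identical.
Codon 3: ACG Thr / ACU Thr — synonymous.
Codon 4: UCC Ser / UCC Ser — identical.
Codon 5: AGA Arg / ACA Thr — nonsynonymous.
Synonymous differences: 1.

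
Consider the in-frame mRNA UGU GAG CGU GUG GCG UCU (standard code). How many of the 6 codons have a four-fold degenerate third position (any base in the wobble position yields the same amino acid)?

Codon 1 UGU (Cys): third position 2-fold.
Codon 2 GAG (Glu): third position 2-fold.
Codon 3 CGU (Arg): third position 4-fold.
Codon 4 GUG (Val): third position 4-fold.
Codon 5 GCG (Ala): third position 4-fold.
Codon 6 UCU (Ser): third position 4-fold.
Four-fold degenerate third positions: 4.

4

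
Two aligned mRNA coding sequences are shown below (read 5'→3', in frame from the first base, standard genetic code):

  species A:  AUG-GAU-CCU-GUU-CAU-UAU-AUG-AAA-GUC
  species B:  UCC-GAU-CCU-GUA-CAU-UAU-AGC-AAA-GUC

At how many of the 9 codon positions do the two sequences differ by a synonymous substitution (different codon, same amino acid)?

1

Codon 1: AUG Met / UCC Ser — nonsynonymous.
Codon 2: GAU Asp / GAU Asp — identical.
Codon 3: CCU Pro / CCU Pro — identical.
Codon 4: GUU Val / GUA Val — synonymous.
Codon 5: CAU His / CAU His — identical.
Codon 6: UAU Tyr / UAU Tyr — identical.
Codon 7: AUG Met / AGC Ser — nonsynonymous.
Codon 8: AAA Lys / AAA Lys — identical.
Codon 9: GUC Val / GUC Val — identical.
Synonymous differences: 1.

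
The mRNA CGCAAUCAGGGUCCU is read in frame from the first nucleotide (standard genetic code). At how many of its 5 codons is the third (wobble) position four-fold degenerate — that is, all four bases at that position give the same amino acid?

3

Codon 1 CGC (Arg): third position 4-fold.
Codon 2 AAU (Asn): third position 2-fold.
Codon 3 CAG (Gln): third position 2-fold.
Codon 4 GGU (Gly): third position 4-fold.
Codon 5 CCU (Pro): third position 4-fold.
Four-fold degenerate third positions: 3.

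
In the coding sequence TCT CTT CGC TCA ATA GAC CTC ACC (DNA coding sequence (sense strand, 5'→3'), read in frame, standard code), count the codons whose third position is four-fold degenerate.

6

Codon 1 TCT (Ser): third position 4-fold.
Codon 2 CTT (Leu): third position 4-fold.
Codon 3 CGC (Arg): third position 4-fold.
Codon 4 TCA (Ser): third position 4-fold.
Codon 5 ATA (Ile): third position 3-fold.
Codon 6 GAC (Asp): third position 2-fold.
Codon 7 CTC (Leu): third position 4-fold.
Codon 8 ACC (Thr): third position 4-fold.
Four-fold degenerate third positions: 6.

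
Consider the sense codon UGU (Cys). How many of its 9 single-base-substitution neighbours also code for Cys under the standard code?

Position 1: none → 0 synonymous.
Position 2: none → 0 synonymous.
Position 3: UGC → 1 synonymous.
Total: 0 + 0 + 1 = 1.

1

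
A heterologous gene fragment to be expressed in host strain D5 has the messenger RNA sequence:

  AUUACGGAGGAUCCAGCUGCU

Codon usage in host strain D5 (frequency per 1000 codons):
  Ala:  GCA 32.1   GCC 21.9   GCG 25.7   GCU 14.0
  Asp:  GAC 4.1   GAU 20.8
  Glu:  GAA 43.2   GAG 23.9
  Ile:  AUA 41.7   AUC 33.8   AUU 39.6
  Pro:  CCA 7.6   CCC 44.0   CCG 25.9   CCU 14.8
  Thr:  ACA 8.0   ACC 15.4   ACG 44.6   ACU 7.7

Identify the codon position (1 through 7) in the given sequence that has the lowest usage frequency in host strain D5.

Codon 1 AUU (Ile): 39.6 per 1000.
Codon 2 ACG (Thr): 44.6 per 1000.
Codon 3 GAG (Glu): 23.9 per 1000.
Codon 4 GAU (Asp): 20.8 per 1000.
Codon 5 CCA (Pro): 7.6 per 1000.
Codon 6 GCU (Ala): 14.0 per 1000.
Codon 7 GCU (Ala): 14.0 per 1000.
Lowest frequency is 7.6 at codon 5.

5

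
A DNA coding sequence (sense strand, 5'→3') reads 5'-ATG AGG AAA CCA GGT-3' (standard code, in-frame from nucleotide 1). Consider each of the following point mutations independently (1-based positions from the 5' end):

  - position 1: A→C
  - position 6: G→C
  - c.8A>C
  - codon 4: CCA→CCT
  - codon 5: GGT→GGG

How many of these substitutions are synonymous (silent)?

2

Codon 1: ATG (Met) → CTG (Leu) — missense.
Codon 2: AGG (Arg) → AGC (Ser) — missense.
Codon 3: AAA (Lys) → ACA (Thr) — missense.
Codon 4: CCA (Pro) → CCT (Pro) — synonymous.
Codon 5: GGT (Gly) → GGG (Gly) — synonymous.
Synonymous: 2 of 5.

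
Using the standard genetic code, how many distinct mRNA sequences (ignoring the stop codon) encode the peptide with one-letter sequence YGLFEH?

384

Tyr: 2 codons.
Gly: 4 codons.
Leu: 6 codons.
Phe: 2 codons.
Glu: 2 codons.
His: 2 codons.
2 × 4 × 6 × 2 × 2 × 2 = 384.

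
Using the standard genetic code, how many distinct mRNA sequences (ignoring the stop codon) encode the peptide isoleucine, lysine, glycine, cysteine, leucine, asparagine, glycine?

2304

Ile: 3 codons.
Lys: 2 codons.
Gly: 4 codons.
Cys: 2 codons.
Leu: 6 codons.
Asn: 2 codons.
Gly: 4 codons.
3 × 2 × 4 × 2 × 6 × 2 × 4 = 2304.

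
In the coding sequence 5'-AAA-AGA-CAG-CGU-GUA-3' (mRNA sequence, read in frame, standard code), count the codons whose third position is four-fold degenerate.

2

Codon 1 AAA (Lys): third position 2-fold.
Codon 2 AGA (Arg): third position 2-fold.
Codon 3 CAG (Gln): third position 2-fold.
Codon 4 CGU (Arg): third position 4-fold.
Codon 5 GUA (Val): third position 4-fold.
Four-fold degenerate third positions: 2.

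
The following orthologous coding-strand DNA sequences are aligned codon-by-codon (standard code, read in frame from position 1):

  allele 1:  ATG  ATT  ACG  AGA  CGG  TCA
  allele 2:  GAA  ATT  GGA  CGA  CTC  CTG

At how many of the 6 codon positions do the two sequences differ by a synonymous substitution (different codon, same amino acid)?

1

Codon 1: ATG Met / GAA Glu — nonsynonymous.
Codon 2: ATT Ile / ATT Ile — identical.
Codon 3: ACG Thr / GGA Gly — nonsynonymous.
Codon 4: AGA Arg / CGA Arg — synonymous.
Codon 5: CGG Arg / CTC Leu — nonsynonymous.
Codon 6: TCA Ser / CTG Leu — nonsynonymous.
Synonymous differences: 1.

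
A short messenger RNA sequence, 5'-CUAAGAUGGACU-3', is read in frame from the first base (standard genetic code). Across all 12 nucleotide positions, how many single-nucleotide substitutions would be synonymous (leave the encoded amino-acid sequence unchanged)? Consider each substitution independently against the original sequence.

9

Codon 1 (CUA, Leu): 4 synonymous substitutions.
Codon 2 (AGA, Arg): 2 synonymous substitutions.
Codon 3 (UGG, Trp): 0 synonymous substitutions.
Codon 4 (ACU, Thr): 3 synonymous substitutions.
Total: 4 + 2 + 0 + 3 = 9.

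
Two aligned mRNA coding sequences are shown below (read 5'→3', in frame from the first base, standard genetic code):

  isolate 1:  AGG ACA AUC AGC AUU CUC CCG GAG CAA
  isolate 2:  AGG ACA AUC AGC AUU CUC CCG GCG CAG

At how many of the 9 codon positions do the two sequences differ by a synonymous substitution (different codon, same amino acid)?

Codon 1: AGG Arg / AGG Arg — identical.
Codon 2: ACA Thr / ACA Thr — identical.
Codon 3: AUC Ile / AUC Ile — identical.
Codon 4: AGC Ser / AGC Ser — identical.
Codon 5: AUU Ile / AUU Ile — identical.
Codon 6: CUC Leu / CUC Leu — identical.
Codon 7: CCG Pro / CCG Pro — identical.
Codon 8: GAG Glu / GCG Ala — nonsynonymous.
Codon 9: CAA Gln / CAG Gln — synonymous.
Synonymous differences: 1.

1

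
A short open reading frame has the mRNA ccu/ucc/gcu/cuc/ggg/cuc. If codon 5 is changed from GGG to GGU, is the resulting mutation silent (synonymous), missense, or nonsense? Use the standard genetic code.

Position 15 falls in codon 5: GGG → Gly.
After the substitution the codon is GGU → Gly.
Both encode Gly, so the change is synonymous.

silent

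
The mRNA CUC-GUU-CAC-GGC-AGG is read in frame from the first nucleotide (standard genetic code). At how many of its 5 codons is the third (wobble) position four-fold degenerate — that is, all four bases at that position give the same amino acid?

Codon 1 CUC (Leu): third position 4-fold.
Codon 2 GUU (Val): third position 4-fold.
Codon 3 CAC (His): third position 2-fold.
Codon 4 GGC (Gly): third position 4-fold.
Codon 5 AGG (Arg): third position 2-fold.
Four-fold degenerate third positions: 3.

3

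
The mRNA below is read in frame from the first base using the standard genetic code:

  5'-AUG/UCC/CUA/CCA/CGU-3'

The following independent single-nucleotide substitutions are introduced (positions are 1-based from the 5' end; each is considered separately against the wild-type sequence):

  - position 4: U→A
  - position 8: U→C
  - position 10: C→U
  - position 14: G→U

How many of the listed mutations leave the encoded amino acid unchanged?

Codon 2: UCC (Ser) → ACC (Thr) — missense.
Codon 3: CUA (Leu) → CCA (Pro) — missense.
Codon 4: CCA (Pro) → UCA (Ser) — missense.
Codon 5: CGU (Arg) → CUU (Leu) — missense.
Synonymous: 0 of 4.

0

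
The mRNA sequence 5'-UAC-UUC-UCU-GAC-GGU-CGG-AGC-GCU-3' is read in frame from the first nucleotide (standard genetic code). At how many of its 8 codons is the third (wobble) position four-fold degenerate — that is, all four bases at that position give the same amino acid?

4

Codon 1 UAC (Tyr): third position 2-fold.
Codon 2 UUC (Phe): third position 2-fold.
Codon 3 UCU (Ser): third position 4-fold.
Codon 4 GAC (Asp): third position 2-fold.
Codon 5 GGU (Gly): third position 4-fold.
Codon 6 CGG (Arg): third position 4-fold.
Codon 7 AGC (Ser): third position 2-fold.
Codon 8 GCU (Ala): third position 4-fold.
Four-fold degenerate third positions: 4.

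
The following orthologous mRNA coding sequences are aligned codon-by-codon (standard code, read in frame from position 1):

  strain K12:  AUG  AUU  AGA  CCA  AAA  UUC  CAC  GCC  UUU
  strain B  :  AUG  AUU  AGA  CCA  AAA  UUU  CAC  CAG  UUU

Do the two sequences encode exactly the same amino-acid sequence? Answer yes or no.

no

Codon 1: AUG Met / AUG Met — identical.
Codon 2: AUU Ile / AUU Ile — identical.
Codon 3: AGA Arg / AGA Arg — identical.
Codon 4: CCA Pro / CCA Pro — identical.
Codon 5: AAA Lys / AAA Lys — identical.
Codon 6: UUC Phe / UUU Phe — synonymous.
Codon 7: CAC His / CAC His — identical.
Codon 8: GCC Ala / CAG Gln — nonsynonymous.
Codon 9: UUU Phe / UUU Phe — identical.
Nonsynonymous differences: 1 → different protein.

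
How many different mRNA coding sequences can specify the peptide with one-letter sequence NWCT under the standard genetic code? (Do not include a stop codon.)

16

Asn: 2 codons.
Trp: 1 codon.
Cys: 2 codons.
Thr: 4 codons.
2 × 1 × 2 × 4 = 16.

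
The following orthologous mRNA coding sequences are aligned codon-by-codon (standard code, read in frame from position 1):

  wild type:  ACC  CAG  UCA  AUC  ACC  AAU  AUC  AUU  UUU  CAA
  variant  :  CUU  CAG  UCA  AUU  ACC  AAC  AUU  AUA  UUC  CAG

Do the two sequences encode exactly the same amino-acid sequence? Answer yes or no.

Codon 1: ACC Thr / CUU Leu — nonsynonymous.
Codon 2: CAG Gln / CAG Gln — identical.
Codon 3: UCA Ser / UCA Ser — identical.
Codon 4: AUC Ile / AUU Ile — synonymous.
Codon 5: ACC Thr / ACC Thr — identical.
Codon 6: AAU Asn / AAC Asn — synonymous.
Codon 7: AUC Ile / AUU Ile — synonymous.
Codon 8: AUU Ile / AUA Ile — synonymous.
Codon 9: UUU Phe / UUC Phe — synonymous.
Codon 10: CAA Gln / CAG Gln — synonymous.
Nonsynonymous differences: 1 → different protein.

no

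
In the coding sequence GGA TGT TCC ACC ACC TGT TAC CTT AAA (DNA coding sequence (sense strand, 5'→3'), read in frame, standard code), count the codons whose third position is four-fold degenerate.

5

Codon 1 GGA (Gly): third position 4-fold.
Codon 2 TGT (Cys): third position 2-fold.
Codon 3 TCC (Ser): third position 4-fold.
Codon 4 ACC (Thr): third position 4-fold.
Codon 5 ACC (Thr): third position 4-fold.
Codon 6 TGT (Cys): third position 2-fold.
Codon 7 TAC (Tyr): third position 2-fold.
Codon 8 CTT (Leu): third position 4-fold.
Codon 9 AAA (Lys): third position 2-fold.
Four-fold degenerate third positions: 5.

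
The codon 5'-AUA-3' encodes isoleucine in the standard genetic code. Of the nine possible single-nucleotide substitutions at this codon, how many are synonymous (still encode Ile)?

2

Position 1: none → 0 synonymous.
Position 2: none → 0 synonymous.
Position 3: AUU, AUC → 2 synonymous.
Total: 0 + 0 + 2 = 2.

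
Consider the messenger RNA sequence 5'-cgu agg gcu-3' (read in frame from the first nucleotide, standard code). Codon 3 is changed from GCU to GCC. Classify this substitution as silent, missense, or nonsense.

silent

Position 9 falls in codon 3: GCU → Ala.
After the substitution the codon is GCC → Ala.
Both encode Ala, so the change is synonymous.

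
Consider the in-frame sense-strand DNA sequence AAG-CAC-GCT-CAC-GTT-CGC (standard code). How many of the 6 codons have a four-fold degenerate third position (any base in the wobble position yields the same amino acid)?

3

Codon 1 AAG (Lys): third position 2-fold.
Codon 2 CAC (His): third position 2-fold.
Codon 3 GCT (Ala): third position 4-fold.
Codon 4 CAC (His): third position 2-fold.
Codon 5 GTT (Val): third position 4-fold.
Codon 6 CGC (Arg): third position 4-fold.
Four-fold degenerate third positions: 3.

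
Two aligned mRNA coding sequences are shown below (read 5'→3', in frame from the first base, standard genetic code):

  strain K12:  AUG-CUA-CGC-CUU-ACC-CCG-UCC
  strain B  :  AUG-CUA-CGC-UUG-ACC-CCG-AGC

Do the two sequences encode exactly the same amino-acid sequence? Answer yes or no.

yes

Codon 1: AUG Met / AUG Met — identical.
Codon 2: CUA Leu / CUA Leu — identical.
Codon 3: CGC Arg / CGC Arg — identical.
Codon 4: CUU Leu / UUG Leu — synonymous.
Codon 5: ACC Thr / ACC Thr — identical.
Codon 6: CCG Pro / CCG Pro — identical.
Codon 7: UCC Ser / AGC Ser — synonymous.
Nonsynonymous differences: 0 → same protein.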